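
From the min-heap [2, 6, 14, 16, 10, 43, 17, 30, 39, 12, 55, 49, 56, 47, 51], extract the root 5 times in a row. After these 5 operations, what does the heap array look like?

[16, 30, 17, 39, 47, 43, 49, 56, 55, 51]

extract-min #1 returns 2:
  remove root 2; move last element 51 to root → [51, 6, 14, 16, 10, 43, 17, 30, 39, 12, 55, 49, 56, 47]
  51 vs smaller child 6 at index 1, swap → [6, 51, 14, 16, 10, 43, 17, 30, 39, 12, 55, 49, 56, 47]
  51 vs smaller child 10 at index 4, swap → [6, 10, 14, 16, 51, 43, 17, 30, 39, 12, 55, 49, 56, 47]
  51 vs smaller child 12 at index 9, swap → [6, 10, 14, 16, 12, 43, 17, 30, 39, 51, 55, 49, 56, 47]
extract-min #2 returns 6:
  remove root 6; move last element 47 to root → [47, 10, 14, 16, 12, 43, 17, 30, 39, 51, 55, 49, 56]
  47 vs smaller child 10 at index 1, swap → [10, 47, 14, 16, 12, 43, 17, 30, 39, 51, 55, 49, 56]
  47 vs smaller child 12 at index 4, swap → [10, 12, 14, 16, 47, 43, 17, 30, 39, 51, 55, 49, 56]
extract-min #3 returns 10:
  remove root 10; move last element 56 to root → [56, 12, 14, 16, 47, 43, 17, 30, 39, 51, 55, 49]
  56 vs smaller child 12 at index 1, swap → [12, 56, 14, 16, 47, 43, 17, 30, 39, 51, 55, 49]
  56 vs smaller child 16 at index 3, swap → [12, 16, 14, 56, 47, 43, 17, 30, 39, 51, 55, 49]
  56 vs smaller child 30 at index 7, swap → [12, 16, 14, 30, 47, 43, 17, 56, 39, 51, 55, 49]
extract-min #4 returns 12:
  remove root 12; move last element 49 to root → [49, 16, 14, 30, 47, 43, 17, 56, 39, 51, 55]
  49 vs smaller child 14 at index 2, swap → [14, 16, 49, 30, 47, 43, 17, 56, 39, 51, 55]
  49 vs smaller child 17 at index 6, swap → [14, 16, 17, 30, 47, 43, 49, 56, 39, 51, 55]
extract-min #5 returns 14:
  remove root 14; move last element 55 to root → [55, 16, 17, 30, 47, 43, 49, 56, 39, 51]
  55 vs smaller child 16 at index 1, swap → [16, 55, 17, 30, 47, 43, 49, 56, 39, 51]
  55 vs smaller child 30 at index 3, swap → [16, 30, 17, 55, 47, 43, 49, 56, 39, 51]
  55 vs smaller child 39 at index 8, swap → [16, 30, 17, 39, 47, 43, 49, 56, 55, 51]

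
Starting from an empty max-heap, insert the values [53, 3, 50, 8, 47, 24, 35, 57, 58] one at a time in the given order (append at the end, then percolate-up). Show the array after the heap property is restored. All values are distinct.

[58, 57, 50, 53, 8, 24, 35, 3, 47]

Insert 53:
  append 53 at index 0 → [53] (no swap needed)
Insert 3:
  append 3 at index 1 → [53, 3] (no swap needed)
Insert 50:
  append 50 at index 2 → [53, 3, 50] (no swap needed)
Insert 8:
  append 8 at index 3 → [53, 3, 50, 8]
  8 > parent 3 at index 1, swap → [53, 8, 50, 3]
Insert 47:
  append 47 at index 4 → [53, 8, 50, 3, 47]
  47 > parent 8 at index 1, swap → [53, 47, 50, 3, 8]
Insert 24:
  append 24 at index 5 → [53, 47, 50, 3, 8, 24] (no swap needed)
Insert 35:
  append 35 at index 6 → [53, 47, 50, 3, 8, 24, 35] (no swap needed)
Insert 57:
  append 57 at index 7 → [53, 47, 50, 3, 8, 24, 35, 57]
  57 > parent 3 at index 3, swap → [53, 47, 50, 57, 8, 24, 35, 3]
  57 > parent 47 at index 1, swap → [53, 57, 50, 47, 8, 24, 35, 3]
  57 > parent 53 at index 0, swap → [57, 53, 50, 47, 8, 24, 35, 3]
Insert 58:
  append 58 at index 8 → [57, 53, 50, 47, 8, 24, 35, 3, 58]
  58 > parent 47 at index 3, swap → [57, 53, 50, 58, 8, 24, 35, 3, 47]
  58 > parent 53 at index 1, swap → [57, 58, 50, 53, 8, 24, 35, 3, 47]
  58 > parent 57 at index 0, swap → [58, 57, 50, 53, 8, 24, 35, 3, 47]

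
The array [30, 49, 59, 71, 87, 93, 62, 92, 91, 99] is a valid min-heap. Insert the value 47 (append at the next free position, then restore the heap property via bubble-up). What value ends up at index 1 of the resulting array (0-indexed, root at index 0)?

47

append 47 at index 10 → [30, 49, 59, 71, 87, 93, 62, 92, 91, 99, 47]
47 < parent 87 at index 4, swap → [30, 49, 59, 71, 47, 93, 62, 92, 91, 99, 87]
47 < parent 49 at index 1, swap → [30, 47, 59, 71, 49, 93, 62, 92, 91, 99, 87]
resulting array: [30, 47, 59, 71, 49, 93, 62, 92, 91, 99, 87]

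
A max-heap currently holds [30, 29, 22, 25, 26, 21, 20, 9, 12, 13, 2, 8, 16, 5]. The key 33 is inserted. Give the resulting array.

[33, 29, 30, 25, 26, 21, 22, 9, 12, 13, 2, 8, 16, 5, 20]

append 33 at index 14 → [30, 29, 22, 25, 26, 21, 20, 9, 12, 13, 2, 8, 16, 5, 33]
33 > parent 20 at index 6, swap → [30, 29, 22, 25, 26, 21, 33, 9, 12, 13, 2, 8, 16, 5, 20]
33 > parent 22 at index 2, swap → [30, 29, 33, 25, 26, 21, 22, 9, 12, 13, 2, 8, 16, 5, 20]
33 > parent 30 at index 0, swap → [33, 29, 30, 25, 26, 21, 22, 9, 12, 13, 2, 8, 16, 5, 20]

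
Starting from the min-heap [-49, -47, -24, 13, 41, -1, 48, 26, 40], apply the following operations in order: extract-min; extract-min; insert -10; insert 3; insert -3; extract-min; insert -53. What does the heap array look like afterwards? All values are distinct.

[-53, -10, -1, 3, -3, 40, 48, 26, 13, 41]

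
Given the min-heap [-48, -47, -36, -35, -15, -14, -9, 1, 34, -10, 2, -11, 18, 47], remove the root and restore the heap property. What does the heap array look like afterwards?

remove root -48; move last element 47 to root → [47, -47, -36, -35, -15, -14, -9, 1, 34, -10, 2, -11, 18]
47 vs smaller child -47 at index 1, swap → [-47, 47, -36, -35, -15, -14, -9, 1, 34, -10, 2, -11, 18]
47 vs smaller child -35 at index 3, swap → [-47, -35, -36, 47, -15, -14, -9, 1, 34, -10, 2, -11, 18]
47 vs smaller child 1 at index 7, swap → [-47, -35, -36, 1, -15, -14, -9, 47, 34, -10, 2, -11, 18]

[-47, -35, -36, 1, -15, -14, -9, 47, 34, -10, 2, -11, 18]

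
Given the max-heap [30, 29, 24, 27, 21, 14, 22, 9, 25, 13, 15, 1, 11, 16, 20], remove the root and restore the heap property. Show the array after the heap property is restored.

[29, 27, 24, 25, 21, 14, 22, 9, 20, 13, 15, 1, 11, 16]

remove root 30; move last element 20 to root → [20, 29, 24, 27, 21, 14, 22, 9, 25, 13, 15, 1, 11, 16]
20 vs larger child 29 at index 1, swap → [29, 20, 24, 27, 21, 14, 22, 9, 25, 13, 15, 1, 11, 16]
20 vs larger child 27 at index 3, swap → [29, 27, 24, 20, 21, 14, 22, 9, 25, 13, 15, 1, 11, 16]
20 vs larger child 25 at index 8, swap → [29, 27, 24, 25, 21, 14, 22, 9, 20, 13, 15, 1, 11, 16]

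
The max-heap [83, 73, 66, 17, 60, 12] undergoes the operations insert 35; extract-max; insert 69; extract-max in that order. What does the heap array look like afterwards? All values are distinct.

insert 35:
  append 35 at index 6 → [83, 73, 66, 17, 60, 12, 35] (no swap needed)
extract-max → returns 83:
  remove root 83; move last element 35 to root → [35, 73, 66, 17, 60, 12]
  35 vs larger child 73 at index 1, swap → [73, 35, 66, 17, 60, 12]
  35 vs larger child 60 at index 4, swap → [73, 60, 66, 17, 35, 12]
insert 69:
  append 69 at index 6 → [73, 60, 66, 17, 35, 12, 69]
  69 > parent 66 at index 2, swap → [73, 60, 69, 17, 35, 12, 66]
extract-max → returns 73:
  remove root 73; move last element 66 to root → [66, 60, 69, 17, 35, 12]
  66 vs larger child 69 at index 2, swap → [69, 60, 66, 17, 35, 12]

[69, 60, 66, 17, 35, 12]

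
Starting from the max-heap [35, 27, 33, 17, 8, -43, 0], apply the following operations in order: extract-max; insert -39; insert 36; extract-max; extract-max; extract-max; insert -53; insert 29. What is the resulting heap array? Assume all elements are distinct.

[29, 8, 17, -39, -43, -53, 0]

extract-max → returns 35:
  remove root 35; move last element 0 to root → [0, 27, 33, 17, 8, -43]
  0 vs larger child 33 at index 2, swap → [33, 27, 0, 17, 8, -43]
insert -39:
  append -39 at index 6 → [33, 27, 0, 17, 8, -43, -39] (no swap needed)
insert 36:
  append 36 at index 7 → [33, 27, 0, 17, 8, -43, -39, 36]
  36 > parent 17 at index 3, swap → [33, 27, 0, 36, 8, -43, -39, 17]
  36 > parent 27 at index 1, swap → [33, 36, 0, 27, 8, -43, -39, 17]
  36 > parent 33 at index 0, swap → [36, 33, 0, 27, 8, -43, -39, 17]
extract-max → returns 36:
  remove root 36; move last element 17 to root → [17, 33, 0, 27, 8, -43, -39]
  17 vs larger child 33 at index 1, swap → [33, 17, 0, 27, 8, -43, -39]
  17 vs larger child 27 at index 3, swap → [33, 27, 0, 17, 8, -43, -39]
extract-max → returns 33:
  remove root 33; move last element -39 to root → [-39, 27, 0, 17, 8, -43]
  -39 vs larger child 27 at index 1, swap → [27, -39, 0, 17, 8, -43]
  -39 vs larger child 17 at index 3, swap → [27, 17, 0, -39, 8, -43]
extract-max → returns 27:
  remove root 27; move last element -43 to root → [-43, 17, 0, -39, 8]
  -43 vs larger child 17 at index 1, swap → [17, -43, 0, -39, 8]
  -43 vs larger child 8 at index 4, swap → [17, 8, 0, -39, -43]
insert -53:
  append -53 at index 5 → [17, 8, 0, -39, -43, -53] (no swap needed)
insert 29:
  append 29 at index 6 → [17, 8, 0, -39, -43, -53, 29]
  29 > parent 0 at index 2, swap → [17, 8, 29, -39, -43, -53, 0]
  29 > parent 17 at index 0, swap → [29, 8, 17, -39, -43, -53, 0]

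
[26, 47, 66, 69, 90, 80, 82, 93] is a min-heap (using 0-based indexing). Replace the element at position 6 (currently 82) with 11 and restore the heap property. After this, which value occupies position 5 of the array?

80

set index 6 from 82 to 11 → [26, 47, 66, 69, 90, 80, 11, 93]
11 < parent 66 at index 2, swap → [26, 47, 11, 69, 90, 80, 66, 93]
11 < parent 26 at index 0, swap → [11, 47, 26, 69, 90, 80, 66, 93]
resulting array: [11, 47, 26, 69, 90, 80, 66, 93]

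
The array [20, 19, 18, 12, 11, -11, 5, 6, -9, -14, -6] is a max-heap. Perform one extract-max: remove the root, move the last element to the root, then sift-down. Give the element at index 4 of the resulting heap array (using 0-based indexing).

remove root 20; move last element -6 to root → [-6, 19, 18, 12, 11, -11, 5, 6, -9, -14]
-6 vs larger child 19 at index 1, swap → [19, -6, 18, 12, 11, -11, 5, 6, -9, -14]
-6 vs larger child 12 at index 3, swap → [19, 12, 18, -6, 11, -11, 5, 6, -9, -14]
-6 vs larger child 6 at index 7, swap → [19, 12, 18, 6, 11, -11, 5, -6, -9, -14]
resulting array: [19, 12, 18, 6, 11, -11, 5, -6, -9, -14]

11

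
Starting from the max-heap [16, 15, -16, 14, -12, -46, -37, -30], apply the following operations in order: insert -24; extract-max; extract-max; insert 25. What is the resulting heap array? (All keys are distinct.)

insert -24:
  append -24 at index 8 → [16, 15, -16, 14, -12, -46, -37, -30, -24] (no swap needed)
extract-max → returns 16:
  remove root 16; move last element -24 to root → [-24, 15, -16, 14, -12, -46, -37, -30]
  -24 vs larger child 15 at index 1, swap → [15, -24, -16, 14, -12, -46, -37, -30]
  -24 vs larger child 14 at index 3, swap → [15, 14, -16, -24, -12, -46, -37, -30]
extract-max → returns 15:
  remove root 15; move last element -30 to root → [-30, 14, -16, -24, -12, -46, -37]
  -30 vs larger child 14 at index 1, swap → [14, -30, -16, -24, -12, -46, -37]
  -30 vs larger child -12 at index 4, swap → [14, -12, -16, -24, -30, -46, -37]
insert 25:
  append 25 at index 7 → [14, -12, -16, -24, -30, -46, -37, 25]
  25 > parent -24 at index 3, swap → [14, -12, -16, 25, -30, -46, -37, -24]
  25 > parent -12 at index 1, swap → [14, 25, -16, -12, -30, -46, -37, -24]
  25 > parent 14 at index 0, swap → [25, 14, -16, -12, -30, -46, -37, -24]

[25, 14, -16, -12, -30, -46, -37, -24]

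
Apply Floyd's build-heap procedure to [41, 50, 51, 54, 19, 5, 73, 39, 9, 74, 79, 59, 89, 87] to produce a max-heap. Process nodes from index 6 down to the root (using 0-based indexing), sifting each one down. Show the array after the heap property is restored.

[89, 79, 87, 54, 74, 59, 73, 39, 9, 50, 19, 51, 5, 41]

sift down from index 6:
  73 vs only child 87 at index 13, swap → [41, 50, 51, 54, 19, 5, 87, 39, 9, 74, 79, 59, 89, 73]
sift down from index 5:
  5 vs larger child 89 at index 12, swap → [41, 50, 51, 54, 19, 89, 87, 39, 9, 74, 79, 59, 5, 73]
sift down from index 4:
  19 vs larger child 79 at index 10, swap → [41, 50, 51, 54, 79, 89, 87, 39, 9, 74, 19, 59, 5, 73]
sift down from index 3: already satisfies heap property
sift down from index 2:
  51 vs larger child 89 at index 5, swap → [41, 50, 89, 54, 79, 51, 87, 39, 9, 74, 19, 59, 5, 73]
  51 vs larger child 59 at index 11, swap → [41, 50, 89, 54, 79, 59, 87, 39, 9, 74, 19, 51, 5, 73]
sift down from index 1:
  50 vs larger child 79 at index 4, swap → [41, 79, 89, 54, 50, 59, 87, 39, 9, 74, 19, 51, 5, 73]
  50 vs larger child 74 at index 9, swap → [41, 79, 89, 54, 74, 59, 87, 39, 9, 50, 19, 51, 5, 73]
sift down from index 0:
  41 vs larger child 89 at index 2, swap → [89, 79, 41, 54, 74, 59, 87, 39, 9, 50, 19, 51, 5, 73]
  41 vs larger child 87 at index 6, swap → [89, 79, 87, 54, 74, 59, 41, 39, 9, 50, 19, 51, 5, 73]
  41 vs only child 73 at index 13, swap → [89, 79, 87, 54, 74, 59, 73, 39, 9, 50, 19, 51, 5, 41]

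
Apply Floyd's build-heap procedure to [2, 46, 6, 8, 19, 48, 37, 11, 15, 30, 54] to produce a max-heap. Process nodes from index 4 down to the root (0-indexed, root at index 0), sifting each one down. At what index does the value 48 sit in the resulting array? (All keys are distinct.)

2

sift down from index 4:
  19 vs larger child 54 at index 10, swap → [2, 46, 6, 8, 54, 48, 37, 11, 15, 30, 19]
sift down from index 3:
  8 vs larger child 15 at index 8, swap → [2, 46, 6, 15, 54, 48, 37, 11, 8, 30, 19]
sift down from index 2:
  6 vs larger child 48 at index 5, swap → [2, 46, 48, 15, 54, 6, 37, 11, 8, 30, 19]
sift down from index 1:
  46 vs larger child 54 at index 4, swap → [2, 54, 48, 15, 46, 6, 37, 11, 8, 30, 19]
sift down from index 0:
  2 vs larger child 54 at index 1, swap → [54, 2, 48, 15, 46, 6, 37, 11, 8, 30, 19]
  2 vs larger child 46 at index 4, swap → [54, 46, 48, 15, 2, 6, 37, 11, 8, 30, 19]
  2 vs larger child 30 at index 9, swap → [54, 46, 48, 15, 30, 6, 37, 11, 8, 2, 19]
resulting array: [54, 46, 48, 15, 30, 6, 37, 11, 8, 2, 19]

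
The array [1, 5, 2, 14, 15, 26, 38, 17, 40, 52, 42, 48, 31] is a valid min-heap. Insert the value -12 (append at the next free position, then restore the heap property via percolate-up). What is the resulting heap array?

append -12 at index 13 → [1, 5, 2, 14, 15, 26, 38, 17, 40, 52, 42, 48, 31, -12]
-12 < parent 38 at index 6, swap → [1, 5, 2, 14, 15, 26, -12, 17, 40, 52, 42, 48, 31, 38]
-12 < parent 2 at index 2, swap → [1, 5, -12, 14, 15, 26, 2, 17, 40, 52, 42, 48, 31, 38]
-12 < parent 1 at index 0, swap → [-12, 5, 1, 14, 15, 26, 2, 17, 40, 52, 42, 48, 31, 38]

[-12, 5, 1, 14, 15, 26, 2, 17, 40, 52, 42, 48, 31, 38]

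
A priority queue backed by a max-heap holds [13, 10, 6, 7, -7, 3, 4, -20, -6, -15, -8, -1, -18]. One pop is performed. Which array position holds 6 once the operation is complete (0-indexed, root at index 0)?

remove root 13; move last element -18 to root → [-18, 10, 6, 7, -7, 3, 4, -20, -6, -15, -8, -1]
-18 vs larger child 10 at index 1, swap → [10, -18, 6, 7, -7, 3, 4, -20, -6, -15, -8, -1]
-18 vs larger child 7 at index 3, swap → [10, 7, 6, -18, -7, 3, 4, -20, -6, -15, -8, -1]
-18 vs larger child -6 at index 8, swap → [10, 7, 6, -6, -7, 3, 4, -20, -18, -15, -8, -1]
resulting array: [10, 7, 6, -6, -7, 3, 4, -20, -18, -15, -8, -1]

2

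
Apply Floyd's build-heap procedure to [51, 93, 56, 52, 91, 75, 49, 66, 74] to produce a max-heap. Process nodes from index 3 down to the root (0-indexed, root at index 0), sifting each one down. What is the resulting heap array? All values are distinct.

[93, 91, 75, 74, 51, 56, 49, 66, 52]

sift down from index 3:
  52 vs larger child 74 at index 8, swap → [51, 93, 56, 74, 91, 75, 49, 66, 52]
sift down from index 2:
  56 vs larger child 75 at index 5, swap → [51, 93, 75, 74, 91, 56, 49, 66, 52]
sift down from index 1: already satisfies heap property
sift down from index 0:
  51 vs larger child 93 at index 1, swap → [93, 51, 75, 74, 91, 56, 49, 66, 52]
  51 vs larger child 91 at index 4, swap → [93, 91, 75, 74, 51, 56, 49, 66, 52]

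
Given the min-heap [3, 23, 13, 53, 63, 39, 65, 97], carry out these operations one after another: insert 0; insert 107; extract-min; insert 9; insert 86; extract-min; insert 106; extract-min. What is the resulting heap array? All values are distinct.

[13, 23, 39, 53, 63, 106, 65, 97, 107, 86]

insert 0:
  append 0 at index 8 → [3, 23, 13, 53, 63, 39, 65, 97, 0]
  0 < parent 53 at index 3, swap → [3, 23, 13, 0, 63, 39, 65, 97, 53]
  0 < parent 23 at index 1, swap → [3, 0, 13, 23, 63, 39, 65, 97, 53]
  0 < parent 3 at index 0, swap → [0, 3, 13, 23, 63, 39, 65, 97, 53]
insert 107:
  append 107 at index 9 → [0, 3, 13, 23, 63, 39, 65, 97, 53, 107] (no swap needed)
extract-min → returns 0:
  remove root 0; move last element 107 to root → [107, 3, 13, 23, 63, 39, 65, 97, 53]
  107 vs smaller child 3 at index 1, swap → [3, 107, 13, 23, 63, 39, 65, 97, 53]
  107 vs smaller child 23 at index 3, swap → [3, 23, 13, 107, 63, 39, 65, 97, 53]
  107 vs smaller child 53 at index 8, swap → [3, 23, 13, 53, 63, 39, 65, 97, 107]
insert 9:
  append 9 at index 9 → [3, 23, 13, 53, 63, 39, 65, 97, 107, 9]
  9 < parent 63 at index 4, swap → [3, 23, 13, 53, 9, 39, 65, 97, 107, 63]
  9 < parent 23 at index 1, swap → [3, 9, 13, 53, 23, 39, 65, 97, 107, 63]
insert 86:
  append 86 at index 10 → [3, 9, 13, 53, 23, 39, 65, 97, 107, 63, 86] (no swap needed)
extract-min → returns 3:
  remove root 3; move last element 86 to root → [86, 9, 13, 53, 23, 39, 65, 97, 107, 63]
  86 vs smaller child 9 at index 1, swap → [9, 86, 13, 53, 23, 39, 65, 97, 107, 63]
  86 vs smaller child 23 at index 4, swap → [9, 23, 13, 53, 86, 39, 65, 97, 107, 63]
  86 vs only child 63 at index 9, swap → [9, 23, 13, 53, 63, 39, 65, 97, 107, 86]
insert 106:
  append 106 at index 10 → [9, 23, 13, 53, 63, 39, 65, 97, 107, 86, 106] (no swap needed)
extract-min → returns 9:
  remove root 9; move last element 106 to root → [106, 23, 13, 53, 63, 39, 65, 97, 107, 86]
  106 vs smaller child 13 at index 2, swap → [13, 23, 106, 53, 63, 39, 65, 97, 107, 86]
  106 vs smaller child 39 at index 5, swap → [13, 23, 39, 53, 63, 106, 65, 97, 107, 86]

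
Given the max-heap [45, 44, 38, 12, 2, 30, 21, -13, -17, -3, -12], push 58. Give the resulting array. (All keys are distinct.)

[58, 44, 45, 12, 2, 38, 21, -13, -17, -3, -12, 30]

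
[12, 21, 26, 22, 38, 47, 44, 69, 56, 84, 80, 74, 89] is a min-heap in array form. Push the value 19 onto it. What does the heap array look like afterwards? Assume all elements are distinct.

append 19 at index 13 → [12, 21, 26, 22, 38, 47, 44, 69, 56, 84, 80, 74, 89, 19]
19 < parent 44 at index 6, swap → [12, 21, 26, 22, 38, 47, 19, 69, 56, 84, 80, 74, 89, 44]
19 < parent 26 at index 2, swap → [12, 21, 19, 22, 38, 47, 26, 69, 56, 84, 80, 74, 89, 44]

[12, 21, 19, 22, 38, 47, 26, 69, 56, 84, 80, 74, 89, 44]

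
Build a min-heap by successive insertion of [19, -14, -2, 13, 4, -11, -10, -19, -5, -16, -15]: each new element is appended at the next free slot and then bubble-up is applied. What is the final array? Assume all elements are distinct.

Insert 19:
  append 19 at index 0 → [19] (no swap needed)
Insert -14:
  append -14 at index 1 → [19, -14]
  -14 < parent 19 at index 0, swap → [-14, 19]
Insert -2:
  append -2 at index 2 → [-14, 19, -2] (no swap needed)
Insert 13:
  append 13 at index 3 → [-14, 19, -2, 13]
  13 < parent 19 at index 1, swap → [-14, 13, -2, 19]
Insert 4:
  append 4 at index 4 → [-14, 13, -2, 19, 4]
  4 < parent 13 at index 1, swap → [-14, 4, -2, 19, 13]
Insert -11:
  append -11 at index 5 → [-14, 4, -2, 19, 13, -11]
  -11 < parent -2 at index 2, swap → [-14, 4, -11, 19, 13, -2]
Insert -10:
  append -10 at index 6 → [-14, 4, -11, 19, 13, -2, -10] (no swap needed)
Insert -19:
  append -19 at index 7 → [-14, 4, -11, 19, 13, -2, -10, -19]
  -19 < parent 19 at index 3, swap → [-14, 4, -11, -19, 13, -2, -10, 19]
  -19 < parent 4 at index 1, swap → [-14, -19, -11, 4, 13, -2, -10, 19]
  -19 < parent -14 at index 0, swap → [-19, -14, -11, 4, 13, -2, -10, 19]
Insert -5:
  append -5 at index 8 → [-19, -14, -11, 4, 13, -2, -10, 19, -5]
  -5 < parent 4 at index 3, swap → [-19, -14, -11, -5, 13, -2, -10, 19, 4]
Insert -16:
  append -16 at index 9 → [-19, -14, -11, -5, 13, -2, -10, 19, 4, -16]
  -16 < parent 13 at index 4, swap → [-19, -14, -11, -5, -16, -2, -10, 19, 4, 13]
  -16 < parent -14 at index 1, swap → [-19, -16, -11, -5, -14, -2, -10, 19, 4, 13]
Insert -15:
  append -15 at index 10 → [-19, -16, -11, -5, -14, -2, -10, 19, 4, 13, -15]
  -15 < parent -14 at index 4, swap → [-19, -16, -11, -5, -15, -2, -10, 19, 4, 13, -14]

[-19, -16, -11, -5, -15, -2, -10, 19, 4, 13, -14]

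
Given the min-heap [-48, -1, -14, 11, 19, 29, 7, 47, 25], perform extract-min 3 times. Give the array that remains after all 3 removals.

[7, 11, 25, 47, 19, 29]

extract-min #1 returns -48:
  remove root -48; move last element 25 to root → [25, -1, -14, 11, 19, 29, 7, 47]
  25 vs smaller child -14 at index 2, swap → [-14, -1, 25, 11, 19, 29, 7, 47]
  25 vs smaller child 7 at index 6, swap → [-14, -1, 7, 11, 19, 29, 25, 47]
extract-min #2 returns -14:
  remove root -14; move last element 47 to root → [47, -1, 7, 11, 19, 29, 25]
  47 vs smaller child -1 at index 1, swap → [-1, 47, 7, 11, 19, 29, 25]
  47 vs smaller child 11 at index 3, swap → [-1, 11, 7, 47, 19, 29, 25]
extract-min #3 returns -1:
  remove root -1; move last element 25 to root → [25, 11, 7, 47, 19, 29]
  25 vs smaller child 7 at index 2, swap → [7, 11, 25, 47, 19, 29]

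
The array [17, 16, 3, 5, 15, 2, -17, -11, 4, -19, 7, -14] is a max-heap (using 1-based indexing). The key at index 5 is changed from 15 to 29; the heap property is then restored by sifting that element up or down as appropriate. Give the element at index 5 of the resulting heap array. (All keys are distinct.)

16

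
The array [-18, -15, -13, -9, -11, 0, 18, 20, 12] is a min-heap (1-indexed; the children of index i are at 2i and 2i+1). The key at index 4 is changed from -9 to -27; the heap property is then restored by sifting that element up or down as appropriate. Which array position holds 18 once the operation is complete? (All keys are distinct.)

7

set index 4 from -9 to -27 → [-18, -15, -13, -27, -11, 0, 18, 20, 12]
-27 < parent -15 at index 2, swap → [-18, -27, -13, -15, -11, 0, 18, 20, 12]
-27 < parent -18 at index 1, swap → [-27, -18, -13, -15, -11, 0, 18, 20, 12]
resulting array: [-27, -18, -13, -15, -11, 0, 18, 20, 12]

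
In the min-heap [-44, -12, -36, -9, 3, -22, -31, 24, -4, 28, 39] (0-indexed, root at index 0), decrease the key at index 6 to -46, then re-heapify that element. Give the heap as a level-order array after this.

[-46, -12, -44, -9, 3, -22, -36, 24, -4, 28, 39]

set index 6 from -31 to -46 → [-44, -12, -36, -9, 3, -22, -46, 24, -4, 28, 39]
-46 < parent -36 at index 2, swap → [-44, -12, -46, -9, 3, -22, -36, 24, -4, 28, 39]
-46 < parent -44 at index 0, swap → [-46, -12, -44, -9, 3, -22, -36, 24, -4, 28, 39]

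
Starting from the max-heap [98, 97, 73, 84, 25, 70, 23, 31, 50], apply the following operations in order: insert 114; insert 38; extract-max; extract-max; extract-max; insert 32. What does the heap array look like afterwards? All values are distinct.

insert 114:
  append 114 at index 9 → [98, 97, 73, 84, 25, 70, 23, 31, 50, 114]
  114 > parent 25 at index 4, swap → [98, 97, 73, 84, 114, 70, 23, 31, 50, 25]
  114 > parent 97 at index 1, swap → [98, 114, 73, 84, 97, 70, 23, 31, 50, 25]
  114 > parent 98 at index 0, swap → [114, 98, 73, 84, 97, 70, 23, 31, 50, 25]
insert 38:
  append 38 at index 10 → [114, 98, 73, 84, 97, 70, 23, 31, 50, 25, 38] (no swap needed)
extract-max → returns 114:
  remove root 114; move last element 38 to root → [38, 98, 73, 84, 97, 70, 23, 31, 50, 25]
  38 vs larger child 98 at index 1, swap → [98, 38, 73, 84, 97, 70, 23, 31, 50, 25]
  38 vs larger child 97 at index 4, swap → [98, 97, 73, 84, 38, 70, 23, 31, 50, 25]
extract-max → returns 98:
  remove root 98; move last element 25 to root → [25, 97, 73, 84, 38, 70, 23, 31, 50]
  25 vs larger child 97 at index 1, swap → [97, 25, 73, 84, 38, 70, 23, 31, 50]
  25 vs larger child 84 at index 3, swap → [97, 84, 73, 25, 38, 70, 23, 31, 50]
  25 vs larger child 50 at index 8, swap → [97, 84, 73, 50, 38, 70, 23, 31, 25]
extract-max → returns 97:
  remove root 97; move last element 25 to root → [25, 84, 73, 50, 38, 70, 23, 31]
  25 vs larger child 84 at index 1, swap → [84, 25, 73, 50, 38, 70, 23, 31]
  25 vs larger child 50 at index 3, swap → [84, 50, 73, 25, 38, 70, 23, 31]
  25 vs only child 31 at index 7, swap → [84, 50, 73, 31, 38, 70, 23, 25]
insert 32:
  append 32 at index 8 → [84, 50, 73, 31, 38, 70, 23, 25, 32]
  32 > parent 31 at index 3, swap → [84, 50, 73, 32, 38, 70, 23, 25, 31]

[84, 50, 73, 32, 38, 70, 23, 25, 31]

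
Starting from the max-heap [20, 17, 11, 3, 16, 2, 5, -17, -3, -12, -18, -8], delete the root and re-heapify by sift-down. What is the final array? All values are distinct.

[17, 16, 11, 3, -8, 2, 5, -17, -3, -12, -18]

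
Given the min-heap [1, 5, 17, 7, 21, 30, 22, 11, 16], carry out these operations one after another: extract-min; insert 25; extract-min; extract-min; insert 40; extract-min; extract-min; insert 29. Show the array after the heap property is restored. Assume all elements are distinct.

extract-min → returns 1:
  remove root 1; move last element 16 to root → [16, 5, 17, 7, 21, 30, 22, 11]
  16 vs smaller child 5 at index 1, swap → [5, 16, 17, 7, 21, 30, 22, 11]
  16 vs smaller child 7 at index 3, swap → [5, 7, 17, 16, 21, 30, 22, 11]
  16 vs only child 11 at index 7, swap → [5, 7, 17, 11, 21, 30, 22, 16]
insert 25:
  append 25 at index 8 → [5, 7, 17, 11, 21, 30, 22, 16, 25] (no swap needed)
extract-min → returns 5:
  remove root 5; move last element 25 to root → [25, 7, 17, 11, 21, 30, 22, 16]
  25 vs smaller child 7 at index 1, swap → [7, 25, 17, 11, 21, 30, 22, 16]
  25 vs smaller child 11 at index 3, swap → [7, 11, 17, 25, 21, 30, 22, 16]
  25 vs only child 16 at index 7, swap → [7, 11, 17, 16, 21, 30, 22, 25]
extract-min → returns 7:
  remove root 7; move last element 25 to root → [25, 11, 17, 16, 21, 30, 22]
  25 vs smaller child 11 at index 1, swap → [11, 25, 17, 16, 21, 30, 22]
  25 vs smaller child 16 at index 3, swap → [11, 16, 17, 25, 21, 30, 22]
insert 40:
  append 40 at index 7 → [11, 16, 17, 25, 21, 30, 22, 40] (no swap needed)
extract-min → returns 11:
  remove root 11; move last element 40 to root → [40, 16, 17, 25, 21, 30, 22]
  40 vs smaller child 16 at index 1, swap → [16, 40, 17, 25, 21, 30, 22]
  40 vs smaller child 21 at index 4, swap → [16, 21, 17, 25, 40, 30, 22]
extract-min → returns 16:
  remove root 16; move last element 22 to root → [22, 21, 17, 25, 40, 30]
  22 vs smaller child 17 at index 2, swap → [17, 21, 22, 25, 40, 30]
insert 29:
  append 29 at index 6 → [17, 21, 22, 25, 40, 30, 29] (no swap needed)

[17, 21, 22, 25, 40, 30, 29]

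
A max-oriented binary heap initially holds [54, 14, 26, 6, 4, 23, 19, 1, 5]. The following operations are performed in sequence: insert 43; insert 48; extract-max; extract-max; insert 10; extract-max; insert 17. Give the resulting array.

insert 43:
  append 43 at index 9 → [54, 14, 26, 6, 4, 23, 19, 1, 5, 43]
  43 > parent 4 at index 4, swap → [54, 14, 26, 6, 43, 23, 19, 1, 5, 4]
  43 > parent 14 at index 1, swap → [54, 43, 26, 6, 14, 23, 19, 1, 5, 4]
insert 48:
  append 48 at index 10 → [54, 43, 26, 6, 14, 23, 19, 1, 5, 4, 48]
  48 > parent 14 at index 4, swap → [54, 43, 26, 6, 48, 23, 19, 1, 5, 4, 14]
  48 > parent 43 at index 1, swap → [54, 48, 26, 6, 43, 23, 19, 1, 5, 4, 14]
extract-max → returns 54:
  remove root 54; move last element 14 to root → [14, 48, 26, 6, 43, 23, 19, 1, 5, 4]
  14 vs larger child 48 at index 1, swap → [48, 14, 26, 6, 43, 23, 19, 1, 5, 4]
  14 vs larger child 43 at index 4, swap → [48, 43, 26, 6, 14, 23, 19, 1, 5, 4]
extract-max → returns 48:
  remove root 48; move last element 4 to root → [4, 43, 26, 6, 14, 23, 19, 1, 5]
  4 vs larger child 43 at index 1, swap → [43, 4, 26, 6, 14, 23, 19, 1, 5]
  4 vs larger child 14 at index 4, swap → [43, 14, 26, 6, 4, 23, 19, 1, 5]
insert 10:
  append 10 at index 9 → [43, 14, 26, 6, 4, 23, 19, 1, 5, 10]
  10 > parent 4 at index 4, swap → [43, 14, 26, 6, 10, 23, 19, 1, 5, 4]
extract-max → returns 43:
  remove root 43; move last element 4 to root → [4, 14, 26, 6, 10, 23, 19, 1, 5]
  4 vs larger child 26 at index 2, swap → [26, 14, 4, 6, 10, 23, 19, 1, 5]
  4 vs larger child 23 at index 5, swap → [26, 14, 23, 6, 10, 4, 19, 1, 5]
insert 17:
  append 17 at index 9 → [26, 14, 23, 6, 10, 4, 19, 1, 5, 17]
  17 > parent 10 at index 4, swap → [26, 14, 23, 6, 17, 4, 19, 1, 5, 10]
  17 > parent 14 at index 1, swap → [26, 17, 23, 6, 14, 4, 19, 1, 5, 10]

[26, 17, 23, 6, 14, 4, 19, 1, 5, 10]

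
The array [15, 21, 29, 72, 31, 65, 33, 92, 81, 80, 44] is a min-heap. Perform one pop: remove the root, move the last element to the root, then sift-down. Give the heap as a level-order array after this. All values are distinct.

remove root 15; move last element 44 to root → [44, 21, 29, 72, 31, 65, 33, 92, 81, 80]
44 vs smaller child 21 at index 1, swap → [21, 44, 29, 72, 31, 65, 33, 92, 81, 80]
44 vs smaller child 31 at index 4, swap → [21, 31, 29, 72, 44, 65, 33, 92, 81, 80]

[21, 31, 29, 72, 44, 65, 33, 92, 81, 80]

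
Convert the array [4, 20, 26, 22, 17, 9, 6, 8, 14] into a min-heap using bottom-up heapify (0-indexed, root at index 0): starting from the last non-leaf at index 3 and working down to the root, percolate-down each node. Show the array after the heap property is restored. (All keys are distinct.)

[4, 8, 6, 14, 17, 9, 26, 22, 20]

sift down from index 3:
  22 vs smaller child 8 at index 7, swap → [4, 20, 26, 8, 17, 9, 6, 22, 14]
sift down from index 2:
  26 vs smaller child 6 at index 6, swap → [4, 20, 6, 8, 17, 9, 26, 22, 14]
sift down from index 1:
  20 vs smaller child 8 at index 3, swap → [4, 8, 6, 20, 17, 9, 26, 22, 14]
  20 vs smaller child 14 at index 8, swap → [4, 8, 6, 14, 17, 9, 26, 22, 20]
sift down from index 0: already satisfies heap property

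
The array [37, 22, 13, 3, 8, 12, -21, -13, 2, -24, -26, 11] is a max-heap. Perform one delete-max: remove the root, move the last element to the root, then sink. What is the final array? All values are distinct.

[22, 11, 13, 3, 8, 12, -21, -13, 2, -24, -26]

remove root 37; move last element 11 to root → [11, 22, 13, 3, 8, 12, -21, -13, 2, -24, -26]
11 vs larger child 22 at index 1, swap → [22, 11, 13, 3, 8, 12, -21, -13, 2, -24, -26]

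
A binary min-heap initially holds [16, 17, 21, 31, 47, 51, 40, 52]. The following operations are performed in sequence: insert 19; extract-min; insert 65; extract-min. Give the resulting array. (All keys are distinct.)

[19, 31, 21, 52, 47, 51, 40, 65]

insert 19:
  append 19 at index 8 → [16, 17, 21, 31, 47, 51, 40, 52, 19]
  19 < parent 31 at index 3, swap → [16, 17, 21, 19, 47, 51, 40, 52, 31]
extract-min → returns 16:
  remove root 16; move last element 31 to root → [31, 17, 21, 19, 47, 51, 40, 52]
  31 vs smaller child 17 at index 1, swap → [17, 31, 21, 19, 47, 51, 40, 52]
  31 vs smaller child 19 at index 3, swap → [17, 19, 21, 31, 47, 51, 40, 52]
insert 65:
  append 65 at index 8 → [17, 19, 21, 31, 47, 51, 40, 52, 65] (no swap needed)
extract-min → returns 17:
  remove root 17; move last element 65 to root → [65, 19, 21, 31, 47, 51, 40, 52]
  65 vs smaller child 19 at index 1, swap → [19, 65, 21, 31, 47, 51, 40, 52]
  65 vs smaller child 31 at index 3, swap → [19, 31, 21, 65, 47, 51, 40, 52]
  65 vs only child 52 at index 7, swap → [19, 31, 21, 52, 47, 51, 40, 65]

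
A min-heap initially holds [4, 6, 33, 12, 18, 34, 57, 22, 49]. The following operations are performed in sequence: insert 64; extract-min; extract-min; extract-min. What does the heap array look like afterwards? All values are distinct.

[18, 22, 33, 64, 49, 34, 57]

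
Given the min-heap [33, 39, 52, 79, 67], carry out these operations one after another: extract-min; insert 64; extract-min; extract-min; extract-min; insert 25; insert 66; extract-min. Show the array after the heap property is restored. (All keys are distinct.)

extract-min → returns 33:
  remove root 33; move last element 67 to root → [67, 39, 52, 79]
  67 vs smaller child 39 at index 1, swap → [39, 67, 52, 79]
insert 64:
  append 64 at index 4 → [39, 67, 52, 79, 64]
  64 < parent 67 at index 1, swap → [39, 64, 52, 79, 67]
extract-min → returns 39:
  remove root 39; move last element 67 to root → [67, 64, 52, 79]
  67 vs smaller child 52 at index 2, swap → [52, 64, 67, 79]
extract-min → returns 52:
  remove root 52; move last element 79 to root → [79, 64, 67]
  79 vs smaller child 64 at index 1, swap → [64, 79, 67]
extract-min → returns 64:
  remove root 64; move last element 67 to root → [67, 79] (no swap needed)
insert 25:
  append 25 at index 2 → [67, 79, 25]
  25 < parent 67 at index 0, swap → [25, 79, 67]
insert 66:
  append 66 at index 3 → [25, 79, 67, 66]
  66 < parent 79 at index 1, swap → [25, 66, 67, 79]
extract-min → returns 25:
  remove root 25; move last element 79 to root → [79, 66, 67]
  79 vs smaller child 66 at index 1, swap → [66, 79, 67]

[66, 79, 67]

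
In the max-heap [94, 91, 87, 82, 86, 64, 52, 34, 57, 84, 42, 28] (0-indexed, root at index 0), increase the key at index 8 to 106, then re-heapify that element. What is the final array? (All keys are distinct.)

set index 8 from 57 to 106 → [94, 91, 87, 82, 86, 64, 52, 34, 106, 84, 42, 28]
106 > parent 82 at index 3, swap → [94, 91, 87, 106, 86, 64, 52, 34, 82, 84, 42, 28]
106 > parent 91 at index 1, swap → [94, 106, 87, 91, 86, 64, 52, 34, 82, 84, 42, 28]
106 > parent 94 at index 0, swap → [106, 94, 87, 91, 86, 64, 52, 34, 82, 84, 42, 28]

[106, 94, 87, 91, 86, 64, 52, 34, 82, 84, 42, 28]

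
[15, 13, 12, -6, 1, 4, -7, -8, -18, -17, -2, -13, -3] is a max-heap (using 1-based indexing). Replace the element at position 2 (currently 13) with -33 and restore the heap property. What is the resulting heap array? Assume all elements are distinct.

[15, 1, 12, -6, -2, 4, -7, -8, -18, -17, -33, -13, -3]

set index 2 from 13 to -33 → [15, -33, 12, -6, 1, 4, -7, -8, -18, -17, -2, -13, -3]
-33 vs larger child 1 at index 5, swap → [15, 1, 12, -6, -33, 4, -7, -8, -18, -17, -2, -13, -3]
-33 vs larger child -2 at index 11, swap → [15, 1, 12, -6, -2, 4, -7, -8, -18, -17, -33, -13, -3]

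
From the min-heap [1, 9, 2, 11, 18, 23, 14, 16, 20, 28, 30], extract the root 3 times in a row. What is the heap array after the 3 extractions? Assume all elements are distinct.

extract-min #1 returns 1:
  remove root 1; move last element 30 to root → [30, 9, 2, 11, 18, 23, 14, 16, 20, 28]
  30 vs smaller child 2 at index 2, swap → [2, 9, 30, 11, 18, 23, 14, 16, 20, 28]
  30 vs smaller child 14 at index 6, swap → [2, 9, 14, 11, 18, 23, 30, 16, 20, 28]
extract-min #2 returns 2:
  remove root 2; move last element 28 to root → [28, 9, 14, 11, 18, 23, 30, 16, 20]
  28 vs smaller child 9 at index 1, swap → [9, 28, 14, 11, 18, 23, 30, 16, 20]
  28 vs smaller child 11 at index 3, swap → [9, 11, 14, 28, 18, 23, 30, 16, 20]
  28 vs smaller child 16 at index 7, swap → [9, 11, 14, 16, 18, 23, 30, 28, 20]
extract-min #3 returns 9:
  remove root 9; move last element 20 to root → [20, 11, 14, 16, 18, 23, 30, 28]
  20 vs smaller child 11 at index 1, swap → [11, 20, 14, 16, 18, 23, 30, 28]
  20 vs smaller child 16 at index 3, swap → [11, 16, 14, 20, 18, 23, 30, 28]

[11, 16, 14, 20, 18, 23, 30, 28]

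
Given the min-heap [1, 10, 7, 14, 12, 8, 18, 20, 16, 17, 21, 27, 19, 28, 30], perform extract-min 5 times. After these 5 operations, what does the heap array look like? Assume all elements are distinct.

extract-min #1 returns 1:
  remove root 1; move last element 30 to root → [30, 10, 7, 14, 12, 8, 18, 20, 16, 17, 21, 27, 19, 28]
  30 vs smaller child 7 at index 2, swap → [7, 10, 30, 14, 12, 8, 18, 20, 16, 17, 21, 27, 19, 28]
  30 vs smaller child 8 at index 5, swap → [7, 10, 8, 14, 12, 30, 18, 20, 16, 17, 21, 27, 19, 28]
  30 vs smaller child 19 at index 12, swap → [7, 10, 8, 14, 12, 19, 18, 20, 16, 17, 21, 27, 30, 28]
extract-min #2 returns 7:
  remove root 7; move last element 28 to root → [28, 10, 8, 14, 12, 19, 18, 20, 16, 17, 21, 27, 30]
  28 vs smaller child 8 at index 2, swap → [8, 10, 28, 14, 12, 19, 18, 20, 16, 17, 21, 27, 30]
  28 vs smaller child 18 at index 6, swap → [8, 10, 18, 14, 12, 19, 28, 20, 16, 17, 21, 27, 30]
extract-min #3 returns 8:
  remove root 8; move last element 30 to root → [30, 10, 18, 14, 12, 19, 28, 20, 16, 17, 21, 27]
  30 vs smaller child 10 at index 1, swap → [10, 30, 18, 14, 12, 19, 28, 20, 16, 17, 21, 27]
  30 vs smaller child 12 at index 4, swap → [10, 12, 18, 14, 30, 19, 28, 20, 16, 17, 21, 27]
  30 vs smaller child 17 at index 9, swap → [10, 12, 18, 14, 17, 19, 28, 20, 16, 30, 21, 27]
extract-min #4 returns 10:
  remove root 10; move last element 27 to root → [27, 12, 18, 14, 17, 19, 28, 20, 16, 30, 21]
  27 vs smaller child 12 at index 1, swap → [12, 27, 18, 14, 17, 19, 28, 20, 16, 30, 21]
  27 vs smaller child 14 at index 3, swap → [12, 14, 18, 27, 17, 19, 28, 20, 16, 30, 21]
  27 vs smaller child 16 at index 8, swap → [12, 14, 18, 16, 17, 19, 28, 20, 27, 30, 21]
extract-min #5 returns 12:
  remove root 12; move last element 21 to root → [21, 14, 18, 16, 17, 19, 28, 20, 27, 30]
  21 vs smaller child 14 at index 1, swap → [14, 21, 18, 16, 17, 19, 28, 20, 27, 30]
  21 vs smaller child 16 at index 3, swap → [14, 16, 18, 21, 17, 19, 28, 20, 27, 30]
  21 vs smaller child 20 at index 7, swap → [14, 16, 18, 20, 17, 19, 28, 21, 27, 30]

[14, 16, 18, 20, 17, 19, 28, 21, 27, 30]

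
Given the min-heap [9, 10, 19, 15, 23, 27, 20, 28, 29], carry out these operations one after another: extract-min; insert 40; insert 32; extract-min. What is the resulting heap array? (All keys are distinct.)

[15, 23, 19, 28, 32, 27, 20, 29, 40]

extract-min → returns 9:
  remove root 9; move last element 29 to root → [29, 10, 19, 15, 23, 27, 20, 28]
  29 vs smaller child 10 at index 1, swap → [10, 29, 19, 15, 23, 27, 20, 28]
  29 vs smaller child 15 at index 3, swap → [10, 15, 19, 29, 23, 27, 20, 28]
  29 vs only child 28 at index 7, swap → [10, 15, 19, 28, 23, 27, 20, 29]
insert 40:
  append 40 at index 8 → [10, 15, 19, 28, 23, 27, 20, 29, 40] (no swap needed)
insert 32:
  append 32 at index 9 → [10, 15, 19, 28, 23, 27, 20, 29, 40, 32] (no swap needed)
extract-min → returns 10:
  remove root 10; move last element 32 to root → [32, 15, 19, 28, 23, 27, 20, 29, 40]
  32 vs smaller child 15 at index 1, swap → [15, 32, 19, 28, 23, 27, 20, 29, 40]
  32 vs smaller child 23 at index 4, swap → [15, 23, 19, 28, 32, 27, 20, 29, 40]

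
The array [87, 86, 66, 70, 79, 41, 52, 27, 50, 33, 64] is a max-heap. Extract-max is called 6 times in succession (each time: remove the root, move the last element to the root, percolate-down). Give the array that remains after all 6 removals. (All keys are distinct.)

extract-max #1 returns 87:
  remove root 87; move last element 64 to root → [64, 86, 66, 70, 79, 41, 52, 27, 50, 33]
  64 vs larger child 86 at index 1, swap → [86, 64, 66, 70, 79, 41, 52, 27, 50, 33]
  64 vs larger child 79 at index 4, swap → [86, 79, 66, 70, 64, 41, 52, 27, 50, 33]
extract-max #2 returns 86:
  remove root 86; move last element 33 to root → [33, 79, 66, 70, 64, 41, 52, 27, 50]
  33 vs larger child 79 at index 1, swap → [79, 33, 66, 70, 64, 41, 52, 27, 50]
  33 vs larger child 70 at index 3, swap → [79, 70, 66, 33, 64, 41, 52, 27, 50]
  33 vs larger child 50 at index 8, swap → [79, 70, 66, 50, 64, 41, 52, 27, 33]
extract-max #3 returns 79:
  remove root 79; move last element 33 to root → [33, 70, 66, 50, 64, 41, 52, 27]
  33 vs larger child 70 at index 1, swap → [70, 33, 66, 50, 64, 41, 52, 27]
  33 vs larger child 64 at index 4, swap → [70, 64, 66, 50, 33, 41, 52, 27]
extract-max #4 returns 70:
  remove root 70; move last element 27 to root → [27, 64, 66, 50, 33, 41, 52]
  27 vs larger child 66 at index 2, swap → [66, 64, 27, 50, 33, 41, 52]
  27 vs larger child 52 at index 6, swap → [66, 64, 52, 50, 33, 41, 27]
extract-max #5 returns 66:
  remove root 66; move last element 27 to root → [27, 64, 52, 50, 33, 41]
  27 vs larger child 64 at index 1, swap → [64, 27, 52, 50, 33, 41]
  27 vs larger child 50 at index 3, swap → [64, 50, 52, 27, 33, 41]
extract-max #6 returns 64:
  remove root 64; move last element 41 to root → [41, 50, 52, 27, 33]
  41 vs larger child 52 at index 2, swap → [52, 50, 41, 27, 33]

[52, 50, 41, 27, 33]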